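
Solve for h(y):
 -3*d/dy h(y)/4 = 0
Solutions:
 h(y) = C1


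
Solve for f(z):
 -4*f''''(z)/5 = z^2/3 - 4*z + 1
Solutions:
 f(z) = C1 + C2*z + C3*z^2 + C4*z^3 - z^6/864 + z^5/24 - 5*z^4/96


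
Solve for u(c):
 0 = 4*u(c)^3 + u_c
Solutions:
 u(c) = -sqrt(2)*sqrt(-1/(C1 - 4*c))/2
 u(c) = sqrt(2)*sqrt(-1/(C1 - 4*c))/2


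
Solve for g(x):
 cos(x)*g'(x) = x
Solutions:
 g(x) = C1 + Integral(x/cos(x), x)


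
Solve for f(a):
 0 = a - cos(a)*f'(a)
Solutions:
 f(a) = C1 + Integral(a/cos(a), a)


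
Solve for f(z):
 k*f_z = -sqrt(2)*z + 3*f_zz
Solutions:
 f(z) = C1 + C2*exp(k*z/3) - sqrt(2)*z^2/(2*k) - 3*sqrt(2)*z/k^2


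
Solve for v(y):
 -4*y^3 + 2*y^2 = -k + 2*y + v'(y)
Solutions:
 v(y) = C1 + k*y - y^4 + 2*y^3/3 - y^2


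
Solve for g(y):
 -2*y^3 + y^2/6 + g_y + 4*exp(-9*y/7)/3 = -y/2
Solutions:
 g(y) = C1 + y^4/2 - y^3/18 - y^2/4 + 28*exp(-9*y/7)/27


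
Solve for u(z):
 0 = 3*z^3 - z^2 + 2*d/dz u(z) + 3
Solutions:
 u(z) = C1 - 3*z^4/8 + z^3/6 - 3*z/2


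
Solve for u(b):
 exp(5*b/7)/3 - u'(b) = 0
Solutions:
 u(b) = C1 + 7*exp(5*b/7)/15


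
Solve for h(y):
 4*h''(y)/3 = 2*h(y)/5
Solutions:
 h(y) = C1*exp(-sqrt(30)*y/10) + C2*exp(sqrt(30)*y/10)


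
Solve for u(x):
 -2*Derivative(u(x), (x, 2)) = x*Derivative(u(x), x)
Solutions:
 u(x) = C1 + C2*erf(x/2)


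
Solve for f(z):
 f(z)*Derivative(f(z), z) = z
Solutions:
 f(z) = -sqrt(C1 + z^2)
 f(z) = sqrt(C1 + z^2)


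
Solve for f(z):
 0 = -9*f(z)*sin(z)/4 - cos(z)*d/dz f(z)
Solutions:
 f(z) = C1*cos(z)^(9/4)


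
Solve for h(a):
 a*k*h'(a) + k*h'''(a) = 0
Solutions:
 h(a) = C1 + Integral(C2*airyai(-a) + C3*airybi(-a), a)


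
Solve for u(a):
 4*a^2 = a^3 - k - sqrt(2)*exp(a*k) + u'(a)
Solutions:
 u(a) = C1 - a^4/4 + 4*a^3/3 + a*k + sqrt(2)*exp(a*k)/k


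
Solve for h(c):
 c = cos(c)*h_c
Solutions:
 h(c) = C1 + Integral(c/cos(c), c)


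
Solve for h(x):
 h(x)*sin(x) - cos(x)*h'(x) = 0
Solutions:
 h(x) = C1/cos(x)


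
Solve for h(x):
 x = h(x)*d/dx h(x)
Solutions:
 h(x) = -sqrt(C1 + x^2)
 h(x) = sqrt(C1 + x^2)


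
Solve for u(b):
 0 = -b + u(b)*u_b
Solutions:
 u(b) = -sqrt(C1 + b^2)
 u(b) = sqrt(C1 + b^2)


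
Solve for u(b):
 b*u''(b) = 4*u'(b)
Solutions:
 u(b) = C1 + C2*b^5


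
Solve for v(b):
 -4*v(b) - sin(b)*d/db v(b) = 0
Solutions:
 v(b) = C1*(cos(b)^2 + 2*cos(b) + 1)/(cos(b)^2 - 2*cos(b) + 1)


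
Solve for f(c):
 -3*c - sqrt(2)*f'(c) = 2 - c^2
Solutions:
 f(c) = C1 + sqrt(2)*c^3/6 - 3*sqrt(2)*c^2/4 - sqrt(2)*c


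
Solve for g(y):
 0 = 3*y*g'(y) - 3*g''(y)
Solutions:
 g(y) = C1 + C2*erfi(sqrt(2)*y/2)


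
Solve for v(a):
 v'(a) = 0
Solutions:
 v(a) = C1


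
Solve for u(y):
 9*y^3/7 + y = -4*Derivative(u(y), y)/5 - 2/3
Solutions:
 u(y) = C1 - 45*y^4/112 - 5*y^2/8 - 5*y/6


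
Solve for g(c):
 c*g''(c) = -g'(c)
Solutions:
 g(c) = C1 + C2*log(c)


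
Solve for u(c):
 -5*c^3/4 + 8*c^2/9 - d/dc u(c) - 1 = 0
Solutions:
 u(c) = C1 - 5*c^4/16 + 8*c^3/27 - c


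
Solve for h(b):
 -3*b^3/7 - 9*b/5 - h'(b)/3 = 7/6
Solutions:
 h(b) = C1 - 9*b^4/28 - 27*b^2/10 - 7*b/2


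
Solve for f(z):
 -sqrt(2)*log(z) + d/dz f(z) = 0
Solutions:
 f(z) = C1 + sqrt(2)*z*log(z) - sqrt(2)*z


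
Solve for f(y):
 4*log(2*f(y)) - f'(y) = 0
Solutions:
 -Integral(1/(log(_y) + log(2)), (_y, f(y)))/4 = C1 - y


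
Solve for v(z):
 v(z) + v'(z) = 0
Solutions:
 v(z) = C1*exp(-z)


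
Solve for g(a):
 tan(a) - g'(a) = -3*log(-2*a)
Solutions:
 g(a) = C1 + 3*a*log(-a) - 3*a + 3*a*log(2) - log(cos(a))


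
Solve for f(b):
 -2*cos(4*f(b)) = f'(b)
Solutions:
 f(b) = -asin((C1 + exp(16*b))/(C1 - exp(16*b)))/4 + pi/4
 f(b) = asin((C1 + exp(16*b))/(C1 - exp(16*b)))/4


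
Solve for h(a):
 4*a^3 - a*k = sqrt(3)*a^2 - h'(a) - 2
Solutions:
 h(a) = C1 - a^4 + sqrt(3)*a^3/3 + a^2*k/2 - 2*a


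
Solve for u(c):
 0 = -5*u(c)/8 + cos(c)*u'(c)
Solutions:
 u(c) = C1*(sin(c) + 1)^(5/16)/(sin(c) - 1)^(5/16)


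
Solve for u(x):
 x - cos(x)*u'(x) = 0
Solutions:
 u(x) = C1 + Integral(x/cos(x), x)


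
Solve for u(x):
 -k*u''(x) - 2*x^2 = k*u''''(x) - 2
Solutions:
 u(x) = C1 + C2*x + C3*exp(-I*x) + C4*exp(I*x) - x^4/(6*k) + 3*x^2/k


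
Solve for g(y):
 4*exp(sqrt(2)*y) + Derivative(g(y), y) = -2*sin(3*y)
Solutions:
 g(y) = C1 - 2*sqrt(2)*exp(sqrt(2)*y) + 2*cos(3*y)/3


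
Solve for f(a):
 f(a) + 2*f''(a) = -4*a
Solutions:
 f(a) = C1*sin(sqrt(2)*a/2) + C2*cos(sqrt(2)*a/2) - 4*a


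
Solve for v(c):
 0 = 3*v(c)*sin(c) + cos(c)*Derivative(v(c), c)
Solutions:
 v(c) = C1*cos(c)^3


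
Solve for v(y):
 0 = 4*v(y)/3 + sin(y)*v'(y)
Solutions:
 v(y) = C1*(cos(y) + 1)^(2/3)/(cos(y) - 1)^(2/3)


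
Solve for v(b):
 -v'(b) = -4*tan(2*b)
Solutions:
 v(b) = C1 - 2*log(cos(2*b))


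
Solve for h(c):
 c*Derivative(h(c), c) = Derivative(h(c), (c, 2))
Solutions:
 h(c) = C1 + C2*erfi(sqrt(2)*c/2)


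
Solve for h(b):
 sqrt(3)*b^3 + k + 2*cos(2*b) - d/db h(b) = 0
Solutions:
 h(b) = C1 + sqrt(3)*b^4/4 + b*k + sin(2*b)


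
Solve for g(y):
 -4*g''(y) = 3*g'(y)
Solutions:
 g(y) = C1 + C2*exp(-3*y/4)


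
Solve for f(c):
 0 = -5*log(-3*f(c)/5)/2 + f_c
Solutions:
 -2*Integral(1/(log(-_y) - log(5) + log(3)), (_y, f(c)))/5 = C1 - c


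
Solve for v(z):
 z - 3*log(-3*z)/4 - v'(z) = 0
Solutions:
 v(z) = C1 + z^2/2 - 3*z*log(-z)/4 + 3*z*(1 - log(3))/4


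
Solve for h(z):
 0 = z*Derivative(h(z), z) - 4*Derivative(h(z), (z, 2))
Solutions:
 h(z) = C1 + C2*erfi(sqrt(2)*z/4)


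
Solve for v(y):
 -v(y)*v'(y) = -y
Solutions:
 v(y) = -sqrt(C1 + y^2)
 v(y) = sqrt(C1 + y^2)


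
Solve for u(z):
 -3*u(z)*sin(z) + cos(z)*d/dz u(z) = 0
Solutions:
 u(z) = C1/cos(z)^3


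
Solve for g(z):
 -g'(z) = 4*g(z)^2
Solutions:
 g(z) = 1/(C1 + 4*z)


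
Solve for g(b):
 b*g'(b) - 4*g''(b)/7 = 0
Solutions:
 g(b) = C1 + C2*erfi(sqrt(14)*b/4)


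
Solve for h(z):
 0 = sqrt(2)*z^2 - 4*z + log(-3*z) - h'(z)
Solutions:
 h(z) = C1 + sqrt(2)*z^3/3 - 2*z^2 + z*log(-z) + z*(-1 + log(3))


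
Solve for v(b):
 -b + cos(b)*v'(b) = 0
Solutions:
 v(b) = C1 + Integral(b/cos(b), b)


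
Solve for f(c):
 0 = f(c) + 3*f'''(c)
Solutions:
 f(c) = C3*exp(-3^(2/3)*c/3) + (C1*sin(3^(1/6)*c/2) + C2*cos(3^(1/6)*c/2))*exp(3^(2/3)*c/6)


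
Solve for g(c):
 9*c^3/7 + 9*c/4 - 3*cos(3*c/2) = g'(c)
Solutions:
 g(c) = C1 + 9*c^4/28 + 9*c^2/8 - 2*sin(3*c/2)


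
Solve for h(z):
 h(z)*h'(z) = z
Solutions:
 h(z) = -sqrt(C1 + z^2)
 h(z) = sqrt(C1 + z^2)


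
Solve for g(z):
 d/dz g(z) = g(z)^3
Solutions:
 g(z) = -sqrt(2)*sqrt(-1/(C1 + z))/2
 g(z) = sqrt(2)*sqrt(-1/(C1 + z))/2


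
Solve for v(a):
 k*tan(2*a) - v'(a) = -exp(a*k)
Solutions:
 v(a) = C1 - k*log(cos(2*a))/2 + Piecewise((exp(a*k)/k, Ne(k, 0)), (a, True))


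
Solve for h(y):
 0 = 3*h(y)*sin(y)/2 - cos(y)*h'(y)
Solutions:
 h(y) = C1/cos(y)^(3/2)


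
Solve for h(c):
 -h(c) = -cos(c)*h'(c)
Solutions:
 h(c) = C1*sqrt(sin(c) + 1)/sqrt(sin(c) - 1)


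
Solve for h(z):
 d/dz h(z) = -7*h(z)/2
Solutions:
 h(z) = C1*exp(-7*z/2)


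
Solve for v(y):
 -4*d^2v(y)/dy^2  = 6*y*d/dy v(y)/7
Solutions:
 v(y) = C1 + C2*erf(sqrt(21)*y/14)


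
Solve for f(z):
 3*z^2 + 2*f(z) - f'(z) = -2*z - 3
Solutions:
 f(z) = C1*exp(2*z) - 3*z^2/2 - 5*z/2 - 11/4


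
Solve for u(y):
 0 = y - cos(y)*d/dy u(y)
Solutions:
 u(y) = C1 + Integral(y/cos(y), y)


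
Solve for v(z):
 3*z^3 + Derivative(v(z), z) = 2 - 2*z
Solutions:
 v(z) = C1 - 3*z^4/4 - z^2 + 2*z


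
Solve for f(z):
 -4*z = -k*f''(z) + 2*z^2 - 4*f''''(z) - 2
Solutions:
 f(z) = C1 + C2*z + C3*exp(-z*sqrt(-k)/2) + C4*exp(z*sqrt(-k)/2) + z^4/(6*k) + 2*z^3/(3*k) + z^2*(-1 - 8/k)/k


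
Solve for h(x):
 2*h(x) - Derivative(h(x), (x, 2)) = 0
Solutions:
 h(x) = C1*exp(-sqrt(2)*x) + C2*exp(sqrt(2)*x)


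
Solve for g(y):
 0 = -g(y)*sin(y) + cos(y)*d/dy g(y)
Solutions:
 g(y) = C1/cos(y)


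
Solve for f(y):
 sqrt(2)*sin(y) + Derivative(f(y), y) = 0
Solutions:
 f(y) = C1 + sqrt(2)*cos(y)


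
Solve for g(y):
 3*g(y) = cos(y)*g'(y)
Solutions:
 g(y) = C1*(sin(y) + 1)^(3/2)/(sin(y) - 1)^(3/2)


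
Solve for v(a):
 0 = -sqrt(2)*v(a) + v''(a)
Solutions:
 v(a) = C1*exp(-2^(1/4)*a) + C2*exp(2^(1/4)*a)


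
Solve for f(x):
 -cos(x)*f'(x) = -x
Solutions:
 f(x) = C1 + Integral(x/cos(x), x)


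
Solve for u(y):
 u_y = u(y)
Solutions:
 u(y) = C1*exp(y)


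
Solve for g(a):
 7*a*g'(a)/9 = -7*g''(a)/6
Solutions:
 g(a) = C1 + C2*erf(sqrt(3)*a/3)


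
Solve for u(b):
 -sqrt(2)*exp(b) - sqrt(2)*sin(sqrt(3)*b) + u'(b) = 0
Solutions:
 u(b) = C1 + sqrt(2)*exp(b) - sqrt(6)*cos(sqrt(3)*b)/3


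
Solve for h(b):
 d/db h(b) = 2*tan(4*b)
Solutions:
 h(b) = C1 - log(cos(4*b))/2


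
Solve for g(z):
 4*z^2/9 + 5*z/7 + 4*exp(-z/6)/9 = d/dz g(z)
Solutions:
 g(z) = C1 + 4*z^3/27 + 5*z^2/14 - 8*exp(-z/6)/3


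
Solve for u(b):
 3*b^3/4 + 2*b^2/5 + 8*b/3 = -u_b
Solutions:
 u(b) = C1 - 3*b^4/16 - 2*b^3/15 - 4*b^2/3


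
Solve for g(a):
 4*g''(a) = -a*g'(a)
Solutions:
 g(a) = C1 + C2*erf(sqrt(2)*a/4)


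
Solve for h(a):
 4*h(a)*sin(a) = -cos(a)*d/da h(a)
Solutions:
 h(a) = C1*cos(a)^4


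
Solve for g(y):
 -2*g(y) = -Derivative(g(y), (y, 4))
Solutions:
 g(y) = C1*exp(-2^(1/4)*y) + C2*exp(2^(1/4)*y) + C3*sin(2^(1/4)*y) + C4*cos(2^(1/4)*y)


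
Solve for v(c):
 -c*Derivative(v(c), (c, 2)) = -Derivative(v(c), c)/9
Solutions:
 v(c) = C1 + C2*c^(10/9)


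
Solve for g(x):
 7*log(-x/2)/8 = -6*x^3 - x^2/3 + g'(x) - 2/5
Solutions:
 g(x) = C1 + 3*x^4/2 + x^3/9 + 7*x*log(-x)/8 + x*(-35*log(2) - 19)/40


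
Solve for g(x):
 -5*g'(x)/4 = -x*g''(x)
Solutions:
 g(x) = C1 + C2*x^(9/4)


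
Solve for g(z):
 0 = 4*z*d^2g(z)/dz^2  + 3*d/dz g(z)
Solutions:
 g(z) = C1 + C2*z^(1/4)


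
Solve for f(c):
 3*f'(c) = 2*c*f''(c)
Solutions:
 f(c) = C1 + C2*c^(5/2)


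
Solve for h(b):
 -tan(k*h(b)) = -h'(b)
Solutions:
 h(b) = Piecewise((-asin(exp(C1*k + b*k))/k + pi/k, Ne(k, 0)), (nan, True))
 h(b) = Piecewise((asin(exp(C1*k + b*k))/k, Ne(k, 0)), (nan, True))


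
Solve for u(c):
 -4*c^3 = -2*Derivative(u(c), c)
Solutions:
 u(c) = C1 + c^4/2


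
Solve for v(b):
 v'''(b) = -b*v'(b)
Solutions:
 v(b) = C1 + Integral(C2*airyai(-b) + C3*airybi(-b), b)


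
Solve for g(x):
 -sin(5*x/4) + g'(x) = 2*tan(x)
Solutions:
 g(x) = C1 - 2*log(cos(x)) - 4*cos(5*x/4)/5


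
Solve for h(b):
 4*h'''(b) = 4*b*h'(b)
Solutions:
 h(b) = C1 + Integral(C2*airyai(b) + C3*airybi(b), b)


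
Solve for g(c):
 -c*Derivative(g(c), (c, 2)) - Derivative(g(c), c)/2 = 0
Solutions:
 g(c) = C1 + C2*sqrt(c)


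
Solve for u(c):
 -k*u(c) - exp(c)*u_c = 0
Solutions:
 u(c) = C1*exp(k*exp(-c))


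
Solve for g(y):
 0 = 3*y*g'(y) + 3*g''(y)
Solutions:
 g(y) = C1 + C2*erf(sqrt(2)*y/2)


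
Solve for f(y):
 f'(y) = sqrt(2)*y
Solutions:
 f(y) = C1 + sqrt(2)*y^2/2


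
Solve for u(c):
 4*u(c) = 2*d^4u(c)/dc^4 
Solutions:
 u(c) = C1*exp(-2^(1/4)*c) + C2*exp(2^(1/4)*c) + C3*sin(2^(1/4)*c) + C4*cos(2^(1/4)*c)


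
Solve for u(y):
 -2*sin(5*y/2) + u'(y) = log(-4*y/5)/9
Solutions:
 u(y) = C1 + y*log(-y)/9 - y*log(5)/9 - y/9 + 2*y*log(2)/9 - 4*cos(5*y/2)/5


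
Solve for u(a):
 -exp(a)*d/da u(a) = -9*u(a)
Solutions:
 u(a) = C1*exp(-9*exp(-a))


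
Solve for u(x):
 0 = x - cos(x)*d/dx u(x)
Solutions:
 u(x) = C1 + Integral(x/cos(x), x)


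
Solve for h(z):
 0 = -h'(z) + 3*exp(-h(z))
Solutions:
 h(z) = log(C1 + 3*z)


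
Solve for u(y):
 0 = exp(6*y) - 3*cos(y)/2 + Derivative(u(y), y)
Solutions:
 u(y) = C1 - exp(6*y)/6 + 3*sin(y)/2


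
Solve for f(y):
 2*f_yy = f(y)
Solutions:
 f(y) = C1*exp(-sqrt(2)*y/2) + C2*exp(sqrt(2)*y/2)


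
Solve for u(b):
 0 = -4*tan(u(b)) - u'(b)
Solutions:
 u(b) = pi - asin(C1*exp(-4*b))
 u(b) = asin(C1*exp(-4*b))


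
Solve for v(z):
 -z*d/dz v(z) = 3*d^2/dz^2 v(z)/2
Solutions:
 v(z) = C1 + C2*erf(sqrt(3)*z/3)


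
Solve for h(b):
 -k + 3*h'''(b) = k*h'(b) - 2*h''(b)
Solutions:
 h(b) = C1 + C2*exp(b*(sqrt(3*k + 1) - 1)/3) + C3*exp(-b*(sqrt(3*k + 1) + 1)/3) - b


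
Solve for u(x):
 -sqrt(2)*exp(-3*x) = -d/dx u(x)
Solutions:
 u(x) = C1 - sqrt(2)*exp(-3*x)/3


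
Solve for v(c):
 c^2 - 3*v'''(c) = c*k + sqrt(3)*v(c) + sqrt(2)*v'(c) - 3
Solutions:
 v(c) = C1*exp(c*(-2*2^(5/6)/(9*sqrt(3) + sqrt(8*sqrt(2) + 243))^(1/3) + 2^(2/3)*(9*sqrt(3) + sqrt(8*sqrt(2) + 243))^(1/3))/12)*sin(sqrt(3)*c*(2*2^(5/6)/(9*sqrt(3) + sqrt(8*sqrt(2) + 243))^(1/3) + 2^(2/3)*(9*sqrt(3) + sqrt(8*sqrt(2) + 243))^(1/3))/12) + C2*exp(c*(-2*2^(5/6)/(9*sqrt(3) + sqrt(8*sqrt(2) + 243))^(1/3) + 2^(2/3)*(9*sqrt(3) + sqrt(8*sqrt(2) + 243))^(1/3))/12)*cos(sqrt(3)*c*(2*2^(5/6)/(9*sqrt(3) + sqrt(8*sqrt(2) + 243))^(1/3) + 2^(2/3)*(9*sqrt(3) + sqrt(8*sqrt(2) + 243))^(1/3))/12) + C3*exp(-c*(-2*2^(5/6)/(9*sqrt(3) + sqrt(8*sqrt(2) + 243))^(1/3) + 2^(2/3)*(9*sqrt(3) + sqrt(8*sqrt(2) + 243))^(1/3))/6) + sqrt(3)*c^2/3 - sqrt(3)*c*k/3 - 2*sqrt(2)*c/3 + sqrt(2)*k/3 + 13*sqrt(3)/9


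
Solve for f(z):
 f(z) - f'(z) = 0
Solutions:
 f(z) = C1*exp(z)


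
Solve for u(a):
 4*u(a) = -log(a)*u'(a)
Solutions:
 u(a) = C1*exp(-4*li(a))


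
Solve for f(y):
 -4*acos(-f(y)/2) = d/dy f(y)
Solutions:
 Integral(1/acos(-_y/2), (_y, f(y))) = C1 - 4*y


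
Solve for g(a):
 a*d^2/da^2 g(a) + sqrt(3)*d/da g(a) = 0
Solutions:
 g(a) = C1 + C2*a^(1 - sqrt(3))


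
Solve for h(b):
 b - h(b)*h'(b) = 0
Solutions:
 h(b) = -sqrt(C1 + b^2)
 h(b) = sqrt(C1 + b^2)


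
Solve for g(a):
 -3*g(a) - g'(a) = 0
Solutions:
 g(a) = C1*exp(-3*a)


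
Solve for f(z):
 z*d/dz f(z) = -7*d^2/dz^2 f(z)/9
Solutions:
 f(z) = C1 + C2*erf(3*sqrt(14)*z/14)


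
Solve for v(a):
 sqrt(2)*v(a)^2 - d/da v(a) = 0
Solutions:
 v(a) = -1/(C1 + sqrt(2)*a)


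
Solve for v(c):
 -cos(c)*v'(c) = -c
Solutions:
 v(c) = C1 + Integral(c/cos(c), c)


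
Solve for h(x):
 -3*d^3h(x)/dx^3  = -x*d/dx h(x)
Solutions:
 h(x) = C1 + Integral(C2*airyai(3^(2/3)*x/3) + C3*airybi(3^(2/3)*x/3), x)


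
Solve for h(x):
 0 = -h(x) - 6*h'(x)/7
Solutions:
 h(x) = C1*exp(-7*x/6)


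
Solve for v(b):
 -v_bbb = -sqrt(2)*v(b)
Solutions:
 v(b) = C3*exp(2^(1/6)*b) + (C1*sin(2^(1/6)*sqrt(3)*b/2) + C2*cos(2^(1/6)*sqrt(3)*b/2))*exp(-2^(1/6)*b/2)


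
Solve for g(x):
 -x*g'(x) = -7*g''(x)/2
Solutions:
 g(x) = C1 + C2*erfi(sqrt(7)*x/7)


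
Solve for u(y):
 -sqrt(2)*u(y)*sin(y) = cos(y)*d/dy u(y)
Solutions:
 u(y) = C1*cos(y)^(sqrt(2))


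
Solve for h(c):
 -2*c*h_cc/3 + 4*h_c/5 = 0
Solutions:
 h(c) = C1 + C2*c^(11/5)


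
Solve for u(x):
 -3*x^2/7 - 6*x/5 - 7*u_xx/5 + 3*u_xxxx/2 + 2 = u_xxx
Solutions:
 u(x) = C1 + C2*x + C3*exp(x*(5 - sqrt(235))/15) + C4*exp(x*(5 + sqrt(235))/15) - 5*x^4/196 - 24*x^3/343 + 2575*x^2/4802


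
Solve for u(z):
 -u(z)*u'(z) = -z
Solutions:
 u(z) = -sqrt(C1 + z^2)
 u(z) = sqrt(C1 + z^2)


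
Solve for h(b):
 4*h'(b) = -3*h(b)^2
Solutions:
 h(b) = 4/(C1 + 3*b)


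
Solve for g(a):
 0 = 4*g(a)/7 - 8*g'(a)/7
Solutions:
 g(a) = C1*exp(a/2)


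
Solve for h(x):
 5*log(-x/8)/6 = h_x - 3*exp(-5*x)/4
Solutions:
 h(x) = C1 + 5*x*log(-x)/6 + 5*x*(-3*log(2) - 1)/6 - 3*exp(-5*x)/20


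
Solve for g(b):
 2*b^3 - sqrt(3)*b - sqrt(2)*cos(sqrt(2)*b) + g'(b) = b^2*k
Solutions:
 g(b) = C1 - b^4/2 + b^3*k/3 + sqrt(3)*b^2/2 + sin(sqrt(2)*b)


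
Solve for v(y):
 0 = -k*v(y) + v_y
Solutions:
 v(y) = C1*exp(k*y)


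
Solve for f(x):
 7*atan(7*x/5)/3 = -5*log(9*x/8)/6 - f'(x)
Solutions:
 f(x) = C1 - 5*x*log(x)/6 - 7*x*atan(7*x/5)/3 - 5*x*log(3)/3 + 5*x/6 + 5*x*log(2)/2 + 5*log(49*x^2 + 25)/6


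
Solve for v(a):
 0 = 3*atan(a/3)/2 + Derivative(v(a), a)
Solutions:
 v(a) = C1 - 3*a*atan(a/3)/2 + 9*log(a^2 + 9)/4


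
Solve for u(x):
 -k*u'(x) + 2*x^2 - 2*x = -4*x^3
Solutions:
 u(x) = C1 + x^4/k + 2*x^3/(3*k) - x^2/k


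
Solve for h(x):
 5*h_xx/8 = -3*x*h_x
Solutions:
 h(x) = C1 + C2*erf(2*sqrt(15)*x/5)


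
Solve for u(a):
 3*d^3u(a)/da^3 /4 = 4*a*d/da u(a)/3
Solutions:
 u(a) = C1 + Integral(C2*airyai(2*6^(1/3)*a/3) + C3*airybi(2*6^(1/3)*a/3), a)


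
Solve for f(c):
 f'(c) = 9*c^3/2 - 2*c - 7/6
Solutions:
 f(c) = C1 + 9*c^4/8 - c^2 - 7*c/6


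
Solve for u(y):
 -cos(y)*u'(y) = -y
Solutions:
 u(y) = C1 + Integral(y/cos(y), y)


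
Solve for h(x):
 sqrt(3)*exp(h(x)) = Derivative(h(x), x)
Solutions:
 h(x) = log(-1/(C1 + sqrt(3)*x))


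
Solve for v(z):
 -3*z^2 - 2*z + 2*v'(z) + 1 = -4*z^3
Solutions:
 v(z) = C1 - z^4/2 + z^3/2 + z^2/2 - z/2


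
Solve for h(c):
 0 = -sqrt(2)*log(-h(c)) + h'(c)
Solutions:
 -li(-h(c)) = C1 + sqrt(2)*c


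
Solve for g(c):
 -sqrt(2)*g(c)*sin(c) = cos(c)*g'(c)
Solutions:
 g(c) = C1*cos(c)^(sqrt(2))


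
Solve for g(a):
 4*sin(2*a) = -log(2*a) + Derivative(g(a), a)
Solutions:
 g(a) = C1 + a*log(a) - a + a*log(2) - 2*cos(2*a)


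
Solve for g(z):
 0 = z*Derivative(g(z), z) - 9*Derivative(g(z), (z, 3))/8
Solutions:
 g(z) = C1 + Integral(C2*airyai(2*3^(1/3)*z/3) + C3*airybi(2*3^(1/3)*z/3), z)


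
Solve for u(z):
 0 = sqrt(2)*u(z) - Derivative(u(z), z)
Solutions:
 u(z) = C1*exp(sqrt(2)*z)


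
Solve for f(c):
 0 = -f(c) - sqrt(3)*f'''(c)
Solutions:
 f(c) = C3*exp(-3^(5/6)*c/3) + (C1*sin(3^(1/3)*c/2) + C2*cos(3^(1/3)*c/2))*exp(3^(5/6)*c/6)


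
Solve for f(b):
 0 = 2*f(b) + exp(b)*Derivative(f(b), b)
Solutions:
 f(b) = C1*exp(2*exp(-b))


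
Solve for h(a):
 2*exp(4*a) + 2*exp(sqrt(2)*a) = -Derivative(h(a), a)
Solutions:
 h(a) = C1 - exp(4*a)/2 - sqrt(2)*exp(sqrt(2)*a)


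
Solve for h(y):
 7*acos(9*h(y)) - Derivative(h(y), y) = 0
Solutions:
 Integral(1/acos(9*_y), (_y, h(y))) = C1 + 7*y


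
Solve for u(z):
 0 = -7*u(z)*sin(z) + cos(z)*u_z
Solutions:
 u(z) = C1/cos(z)^7


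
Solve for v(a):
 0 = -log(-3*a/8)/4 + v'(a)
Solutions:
 v(a) = C1 + a*log(-a)/4 + a*(-3*log(2) - 1 + log(3))/4


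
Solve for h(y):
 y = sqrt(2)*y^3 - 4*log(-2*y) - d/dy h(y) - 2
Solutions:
 h(y) = C1 + sqrt(2)*y^4/4 - y^2/2 - 4*y*log(-y) + 2*y*(1 - 2*log(2))


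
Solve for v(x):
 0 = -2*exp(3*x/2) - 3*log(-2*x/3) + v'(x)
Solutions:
 v(x) = C1 + 3*x*log(-x) + 3*x*(-log(3) - 1 + log(2)) + 4*exp(3*x/2)/3


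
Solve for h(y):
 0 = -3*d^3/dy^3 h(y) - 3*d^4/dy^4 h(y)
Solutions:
 h(y) = C1 + C2*y + C3*y^2 + C4*exp(-y)


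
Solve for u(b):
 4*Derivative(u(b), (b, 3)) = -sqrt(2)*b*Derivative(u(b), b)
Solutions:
 u(b) = C1 + Integral(C2*airyai(-sqrt(2)*b/2) + C3*airybi(-sqrt(2)*b/2), b)


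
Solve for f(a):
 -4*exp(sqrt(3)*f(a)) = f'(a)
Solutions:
 f(a) = sqrt(3)*(2*log(1/(C1 + 4*a)) - log(3))/6


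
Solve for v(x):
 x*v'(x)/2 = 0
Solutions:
 v(x) = C1


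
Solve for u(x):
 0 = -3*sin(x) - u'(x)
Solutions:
 u(x) = C1 + 3*cos(x)


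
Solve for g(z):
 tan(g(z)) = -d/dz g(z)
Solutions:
 g(z) = pi - asin(C1*exp(-z))
 g(z) = asin(C1*exp(-z))


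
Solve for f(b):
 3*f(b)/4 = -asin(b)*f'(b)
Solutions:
 f(b) = C1*exp(-3*Integral(1/asin(b), b)/4)


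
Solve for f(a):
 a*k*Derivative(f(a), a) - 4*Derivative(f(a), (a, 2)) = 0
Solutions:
 f(a) = Piecewise((-sqrt(2)*sqrt(pi)*C1*erf(sqrt(2)*a*sqrt(-k)/4)/sqrt(-k) - C2, (k > 0) | (k < 0)), (-C1*a - C2, True))


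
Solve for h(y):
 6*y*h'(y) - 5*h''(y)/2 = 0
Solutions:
 h(y) = C1 + C2*erfi(sqrt(30)*y/5)


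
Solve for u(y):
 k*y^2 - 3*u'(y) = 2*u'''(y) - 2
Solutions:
 u(y) = C1 + C2*sin(sqrt(6)*y/2) + C3*cos(sqrt(6)*y/2) + k*y^3/9 - 4*k*y/9 + 2*y/3


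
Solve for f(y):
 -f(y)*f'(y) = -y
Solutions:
 f(y) = -sqrt(C1 + y^2)
 f(y) = sqrt(C1 + y^2)


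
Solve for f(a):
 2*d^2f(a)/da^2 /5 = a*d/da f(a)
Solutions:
 f(a) = C1 + C2*erfi(sqrt(5)*a/2)


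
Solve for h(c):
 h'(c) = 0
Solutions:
 h(c) = C1


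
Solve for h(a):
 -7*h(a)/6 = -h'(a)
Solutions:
 h(a) = C1*exp(7*a/6)


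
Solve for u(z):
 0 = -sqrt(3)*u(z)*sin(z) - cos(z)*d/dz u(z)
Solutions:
 u(z) = C1*cos(z)^(sqrt(3))


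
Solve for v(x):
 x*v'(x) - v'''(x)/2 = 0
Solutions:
 v(x) = C1 + Integral(C2*airyai(2^(1/3)*x) + C3*airybi(2^(1/3)*x), x)


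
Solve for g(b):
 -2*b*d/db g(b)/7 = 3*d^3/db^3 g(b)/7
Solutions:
 g(b) = C1 + Integral(C2*airyai(-2^(1/3)*3^(2/3)*b/3) + C3*airybi(-2^(1/3)*3^(2/3)*b/3), b)


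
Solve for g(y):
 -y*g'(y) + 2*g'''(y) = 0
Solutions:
 g(y) = C1 + Integral(C2*airyai(2^(2/3)*y/2) + C3*airybi(2^(2/3)*y/2), y)


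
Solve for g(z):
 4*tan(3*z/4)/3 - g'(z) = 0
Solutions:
 g(z) = C1 - 16*log(cos(3*z/4))/9


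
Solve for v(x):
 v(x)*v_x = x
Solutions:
 v(x) = -sqrt(C1 + x^2)
 v(x) = sqrt(C1 + x^2)


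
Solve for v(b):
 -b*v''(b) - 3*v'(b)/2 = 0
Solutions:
 v(b) = C1 + C2/sqrt(b)


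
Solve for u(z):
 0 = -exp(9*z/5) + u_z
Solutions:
 u(z) = C1 + 5*exp(9*z/5)/9


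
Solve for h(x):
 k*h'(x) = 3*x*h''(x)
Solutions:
 h(x) = C1 + x^(re(k)/3 + 1)*(C2*sin(log(x)*Abs(im(k))/3) + C3*cos(log(x)*im(k)/3))


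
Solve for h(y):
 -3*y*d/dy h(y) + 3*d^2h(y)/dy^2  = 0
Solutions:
 h(y) = C1 + C2*erfi(sqrt(2)*y/2)


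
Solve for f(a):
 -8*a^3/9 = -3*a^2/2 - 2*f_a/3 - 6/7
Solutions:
 f(a) = C1 + a^4/3 - 3*a^3/4 - 9*a/7


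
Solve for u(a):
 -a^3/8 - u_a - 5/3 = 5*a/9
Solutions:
 u(a) = C1 - a^4/32 - 5*a^2/18 - 5*a/3


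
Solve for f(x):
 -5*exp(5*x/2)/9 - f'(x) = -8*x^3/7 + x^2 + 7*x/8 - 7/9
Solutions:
 f(x) = C1 + 2*x^4/7 - x^3/3 - 7*x^2/16 + 7*x/9 - 2*exp(5*x/2)/9


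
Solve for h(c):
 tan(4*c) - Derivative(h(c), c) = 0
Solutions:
 h(c) = C1 - log(cos(4*c))/4


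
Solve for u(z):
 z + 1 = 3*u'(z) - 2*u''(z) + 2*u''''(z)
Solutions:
 u(z) = C1 + C2*exp(6^(1/3)*z*(2*6^(1/3)/(sqrt(681) + 27)^(1/3) + (sqrt(681) + 27)^(1/3))/12)*sin(2^(1/3)*3^(1/6)*z*(-3^(2/3)*(sqrt(681) + 27)^(1/3) + 6*2^(1/3)/(sqrt(681) + 27)^(1/3))/12) + C3*exp(6^(1/3)*z*(2*6^(1/3)/(sqrt(681) + 27)^(1/3) + (sqrt(681) + 27)^(1/3))/12)*cos(2^(1/3)*3^(1/6)*z*(-3^(2/3)*(sqrt(681) + 27)^(1/3) + 6*2^(1/3)/(sqrt(681) + 27)^(1/3))/12) + C4*exp(-6^(1/3)*z*(2*6^(1/3)/(sqrt(681) + 27)^(1/3) + (sqrt(681) + 27)^(1/3))/6) + z^2/6 + 5*z/9


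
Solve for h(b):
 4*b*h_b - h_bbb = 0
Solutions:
 h(b) = C1 + Integral(C2*airyai(2^(2/3)*b) + C3*airybi(2^(2/3)*b), b)


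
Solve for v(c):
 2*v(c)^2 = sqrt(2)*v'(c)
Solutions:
 v(c) = -1/(C1 + sqrt(2)*c)


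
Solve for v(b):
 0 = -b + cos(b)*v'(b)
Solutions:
 v(b) = C1 + Integral(b/cos(b), b)


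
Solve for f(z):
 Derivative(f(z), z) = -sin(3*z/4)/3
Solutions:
 f(z) = C1 + 4*cos(3*z/4)/9


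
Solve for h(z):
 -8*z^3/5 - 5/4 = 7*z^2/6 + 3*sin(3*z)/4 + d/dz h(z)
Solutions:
 h(z) = C1 - 2*z^4/5 - 7*z^3/18 - 5*z/4 + cos(3*z)/4


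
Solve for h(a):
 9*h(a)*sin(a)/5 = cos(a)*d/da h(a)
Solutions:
 h(a) = C1/cos(a)^(9/5)


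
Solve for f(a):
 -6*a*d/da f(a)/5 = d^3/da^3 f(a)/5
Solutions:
 f(a) = C1 + Integral(C2*airyai(-6^(1/3)*a) + C3*airybi(-6^(1/3)*a), a)


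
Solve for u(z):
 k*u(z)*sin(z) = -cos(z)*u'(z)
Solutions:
 u(z) = C1*exp(k*log(cos(z)))


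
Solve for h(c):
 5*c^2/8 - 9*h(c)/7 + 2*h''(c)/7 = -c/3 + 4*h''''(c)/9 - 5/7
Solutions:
 h(c) = 35*c^2/72 + 7*c/27 + (C1*sin(3*sqrt(2)*7^(3/4)*c*sin(atan(3*sqrt(3))/2)/14) + C2*cos(3*sqrt(2)*7^(3/4)*c*sin(atan(3*sqrt(3))/2)/14))*exp(-3*sqrt(2)*7^(3/4)*c*cos(atan(3*sqrt(3))/2)/14) + (C3*sin(3*sqrt(2)*7^(3/4)*c*sin(atan(3*sqrt(3))/2)/14) + C4*cos(3*sqrt(2)*7^(3/4)*c*sin(atan(3*sqrt(3))/2)/14))*exp(3*sqrt(2)*7^(3/4)*c*cos(atan(3*sqrt(3))/2)/14) + 125/162


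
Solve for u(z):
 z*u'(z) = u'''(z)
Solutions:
 u(z) = C1 + Integral(C2*airyai(z) + C3*airybi(z), z)


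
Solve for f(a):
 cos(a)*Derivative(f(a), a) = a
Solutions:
 f(a) = C1 + Integral(a/cos(a), a)


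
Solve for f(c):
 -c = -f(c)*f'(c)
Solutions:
 f(c) = -sqrt(C1 + c^2)
 f(c) = sqrt(C1 + c^2)


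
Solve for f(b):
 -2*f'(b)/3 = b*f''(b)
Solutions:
 f(b) = C1 + C2*b^(1/3)


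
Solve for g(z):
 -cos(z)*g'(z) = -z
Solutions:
 g(z) = C1 + Integral(z/cos(z), z)


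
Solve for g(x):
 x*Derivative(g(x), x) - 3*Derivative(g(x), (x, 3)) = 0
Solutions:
 g(x) = C1 + Integral(C2*airyai(3^(2/3)*x/3) + C3*airybi(3^(2/3)*x/3), x)


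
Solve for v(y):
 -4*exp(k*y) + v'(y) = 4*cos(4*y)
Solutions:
 v(y) = C1 + sin(4*y) + 4*exp(k*y)/k


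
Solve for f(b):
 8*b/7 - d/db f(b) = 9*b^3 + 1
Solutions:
 f(b) = C1 - 9*b^4/4 + 4*b^2/7 - b


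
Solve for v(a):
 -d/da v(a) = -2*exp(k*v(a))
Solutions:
 v(a) = Piecewise((log(-1/(C1*k + 2*a*k))/k, Ne(k, 0)), (nan, True))
 v(a) = Piecewise((C1 + 2*a, Eq(k, 0)), (nan, True))


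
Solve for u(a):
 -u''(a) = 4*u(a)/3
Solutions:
 u(a) = C1*sin(2*sqrt(3)*a/3) + C2*cos(2*sqrt(3)*a/3)


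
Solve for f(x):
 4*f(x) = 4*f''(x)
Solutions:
 f(x) = C1*exp(-x) + C2*exp(x)


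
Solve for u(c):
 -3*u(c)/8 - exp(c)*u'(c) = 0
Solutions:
 u(c) = C1*exp(3*exp(-c)/8)


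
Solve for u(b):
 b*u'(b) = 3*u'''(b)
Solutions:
 u(b) = C1 + Integral(C2*airyai(3^(2/3)*b/3) + C3*airybi(3^(2/3)*b/3), b)


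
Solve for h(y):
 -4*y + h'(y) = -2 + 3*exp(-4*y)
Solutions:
 h(y) = C1 + 2*y^2 - 2*y - 3*exp(-4*y)/4


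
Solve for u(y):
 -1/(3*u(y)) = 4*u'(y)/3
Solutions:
 u(y) = -sqrt(C1 - 2*y)/2
 u(y) = sqrt(C1 - 2*y)/2


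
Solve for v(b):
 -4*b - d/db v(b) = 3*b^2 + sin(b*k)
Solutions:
 v(b) = C1 - b^3 - 2*b^2 + cos(b*k)/k


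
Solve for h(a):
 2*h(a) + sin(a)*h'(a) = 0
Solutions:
 h(a) = C1*(cos(a) + 1)/(cos(a) - 1)


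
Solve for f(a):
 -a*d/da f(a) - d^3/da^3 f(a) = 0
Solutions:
 f(a) = C1 + Integral(C2*airyai(-a) + C3*airybi(-a), a)


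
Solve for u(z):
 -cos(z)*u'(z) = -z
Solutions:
 u(z) = C1 + Integral(z/cos(z), z)


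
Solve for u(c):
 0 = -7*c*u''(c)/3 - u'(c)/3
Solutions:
 u(c) = C1 + C2*c^(6/7)


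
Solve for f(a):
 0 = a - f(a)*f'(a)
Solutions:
 f(a) = -sqrt(C1 + a^2)
 f(a) = sqrt(C1 + a^2)


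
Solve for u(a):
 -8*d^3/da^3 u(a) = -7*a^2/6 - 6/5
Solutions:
 u(a) = C1 + C2*a + C3*a^2 + 7*a^5/2880 + a^3/40


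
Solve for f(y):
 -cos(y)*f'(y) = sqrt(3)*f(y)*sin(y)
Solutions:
 f(y) = C1*cos(y)^(sqrt(3))


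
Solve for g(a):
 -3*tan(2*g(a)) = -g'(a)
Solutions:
 g(a) = -asin(C1*exp(6*a))/2 + pi/2
 g(a) = asin(C1*exp(6*a))/2


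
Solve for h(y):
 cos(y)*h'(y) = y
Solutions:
 h(y) = C1 + Integral(y/cos(y), y)


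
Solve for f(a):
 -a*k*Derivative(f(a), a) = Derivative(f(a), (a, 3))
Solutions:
 f(a) = C1 + Integral(C2*airyai(a*(-k)^(1/3)) + C3*airybi(a*(-k)^(1/3)), a)


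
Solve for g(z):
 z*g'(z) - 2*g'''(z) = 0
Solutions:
 g(z) = C1 + Integral(C2*airyai(2^(2/3)*z/2) + C3*airybi(2^(2/3)*z/2), z)


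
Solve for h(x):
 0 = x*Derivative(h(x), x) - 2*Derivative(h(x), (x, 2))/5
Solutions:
 h(x) = C1 + C2*erfi(sqrt(5)*x/2)


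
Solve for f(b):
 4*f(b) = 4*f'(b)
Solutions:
 f(b) = C1*exp(b)


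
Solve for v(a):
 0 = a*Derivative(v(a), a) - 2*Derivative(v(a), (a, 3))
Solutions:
 v(a) = C1 + Integral(C2*airyai(2^(2/3)*a/2) + C3*airybi(2^(2/3)*a/2), a)


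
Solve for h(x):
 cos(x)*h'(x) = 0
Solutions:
 h(x) = C1


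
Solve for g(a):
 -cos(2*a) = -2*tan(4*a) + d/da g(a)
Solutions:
 g(a) = C1 - log(cos(4*a))/2 - sin(2*a)/2


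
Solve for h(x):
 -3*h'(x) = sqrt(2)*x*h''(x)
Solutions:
 h(x) = C1 + C2*x^(1 - 3*sqrt(2)/2)


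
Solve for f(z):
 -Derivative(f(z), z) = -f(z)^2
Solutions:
 f(z) = -1/(C1 + z)


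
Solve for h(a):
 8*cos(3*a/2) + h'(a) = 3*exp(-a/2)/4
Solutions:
 h(a) = C1 - 16*sin(3*a/2)/3 - 3*exp(-a/2)/2


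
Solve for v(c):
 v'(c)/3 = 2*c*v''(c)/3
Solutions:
 v(c) = C1 + C2*c^(3/2)


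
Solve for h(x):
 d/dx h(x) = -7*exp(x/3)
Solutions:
 h(x) = C1 - 21*exp(x/3)


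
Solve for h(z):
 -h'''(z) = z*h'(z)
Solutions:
 h(z) = C1 + Integral(C2*airyai(-z) + C3*airybi(-z), z)


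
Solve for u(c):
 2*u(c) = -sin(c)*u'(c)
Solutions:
 u(c) = C1*(cos(c) + 1)/(cos(c) - 1)


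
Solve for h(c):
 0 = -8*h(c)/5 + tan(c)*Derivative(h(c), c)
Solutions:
 h(c) = C1*sin(c)^(8/5)


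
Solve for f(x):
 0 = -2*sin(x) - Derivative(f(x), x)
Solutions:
 f(x) = C1 + 2*cos(x)


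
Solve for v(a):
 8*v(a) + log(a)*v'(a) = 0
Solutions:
 v(a) = C1*exp(-8*li(a))


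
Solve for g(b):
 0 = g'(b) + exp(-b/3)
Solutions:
 g(b) = C1 + 3*exp(-b/3)


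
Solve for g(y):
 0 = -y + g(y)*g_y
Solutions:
 g(y) = -sqrt(C1 + y^2)
 g(y) = sqrt(C1 + y^2)


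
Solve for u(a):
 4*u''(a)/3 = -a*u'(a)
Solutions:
 u(a) = C1 + C2*erf(sqrt(6)*a/4)


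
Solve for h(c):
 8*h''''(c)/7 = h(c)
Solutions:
 h(c) = C1*exp(-14^(1/4)*c/2) + C2*exp(14^(1/4)*c/2) + C3*sin(14^(1/4)*c/2) + C4*cos(14^(1/4)*c/2)


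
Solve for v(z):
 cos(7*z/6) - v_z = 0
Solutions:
 v(z) = C1 + 6*sin(7*z/6)/7


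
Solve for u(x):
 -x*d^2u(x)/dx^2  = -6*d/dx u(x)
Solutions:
 u(x) = C1 + C2*x^7


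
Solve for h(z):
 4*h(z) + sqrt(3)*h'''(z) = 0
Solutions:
 h(z) = C3*exp(-2^(2/3)*3^(5/6)*z/3) + (C1*sin(2^(2/3)*3^(1/3)*z/2) + C2*cos(2^(2/3)*3^(1/3)*z/2))*exp(2^(2/3)*3^(5/6)*z/6)


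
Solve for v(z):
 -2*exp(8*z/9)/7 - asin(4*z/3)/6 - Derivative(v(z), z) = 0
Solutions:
 v(z) = C1 - z*asin(4*z/3)/6 - sqrt(9 - 16*z^2)/24 - 9*exp(8*z/9)/28


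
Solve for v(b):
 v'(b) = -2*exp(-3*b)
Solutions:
 v(b) = C1 + 2*exp(-3*b)/3


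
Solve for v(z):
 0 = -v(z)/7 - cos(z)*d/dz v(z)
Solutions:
 v(z) = C1*(sin(z) - 1)^(1/14)/(sin(z) + 1)^(1/14)


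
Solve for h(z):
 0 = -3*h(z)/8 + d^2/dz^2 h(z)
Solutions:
 h(z) = C1*exp(-sqrt(6)*z/4) + C2*exp(sqrt(6)*z/4)


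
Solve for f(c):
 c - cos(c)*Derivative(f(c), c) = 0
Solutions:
 f(c) = C1 + Integral(c/cos(c), c)


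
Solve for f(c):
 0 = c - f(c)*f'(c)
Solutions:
 f(c) = -sqrt(C1 + c^2)
 f(c) = sqrt(C1 + c^2)


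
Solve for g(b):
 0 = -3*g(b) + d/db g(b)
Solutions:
 g(b) = C1*exp(3*b)


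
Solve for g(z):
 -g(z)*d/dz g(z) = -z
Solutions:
 g(z) = -sqrt(C1 + z^2)
 g(z) = sqrt(C1 + z^2)


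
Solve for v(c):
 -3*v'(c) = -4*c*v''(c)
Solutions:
 v(c) = C1 + C2*c^(7/4)


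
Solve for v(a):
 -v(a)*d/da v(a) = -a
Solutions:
 v(a) = -sqrt(C1 + a^2)
 v(a) = sqrt(C1 + a^2)


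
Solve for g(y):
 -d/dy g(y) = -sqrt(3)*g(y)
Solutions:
 g(y) = C1*exp(sqrt(3)*y)


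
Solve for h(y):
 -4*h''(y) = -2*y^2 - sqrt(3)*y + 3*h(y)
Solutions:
 h(y) = C1*sin(sqrt(3)*y/2) + C2*cos(sqrt(3)*y/2) + 2*y^2/3 + sqrt(3)*y/3 - 16/9


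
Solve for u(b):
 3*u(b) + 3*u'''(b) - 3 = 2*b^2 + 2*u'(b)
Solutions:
 u(b) = C1*exp(2^(1/3)*b*(4/(sqrt(697) + 27)^(1/3) + 2^(1/3)*(sqrt(697) + 27)^(1/3))/12)*sin(2^(1/3)*sqrt(3)*b*(-2^(1/3)*(sqrt(697) + 27)^(1/3) + 4/(sqrt(697) + 27)^(1/3))/12) + C2*exp(2^(1/3)*b*(4/(sqrt(697) + 27)^(1/3) + 2^(1/3)*(sqrt(697) + 27)^(1/3))/12)*cos(2^(1/3)*sqrt(3)*b*(-2^(1/3)*(sqrt(697) + 27)^(1/3) + 4/(sqrt(697) + 27)^(1/3))/12) + C3*exp(-2^(1/3)*b*(4/(sqrt(697) + 27)^(1/3) + 2^(1/3)*(sqrt(697) + 27)^(1/3))/6) + 2*b^2/3 + 8*b/9 + 43/27


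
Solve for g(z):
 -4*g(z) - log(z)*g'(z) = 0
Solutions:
 g(z) = C1*exp(-4*li(z))


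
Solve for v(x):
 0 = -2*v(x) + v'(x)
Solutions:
 v(x) = C1*exp(2*x)


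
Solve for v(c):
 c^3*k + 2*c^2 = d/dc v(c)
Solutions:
 v(c) = C1 + c^4*k/4 + 2*c^3/3


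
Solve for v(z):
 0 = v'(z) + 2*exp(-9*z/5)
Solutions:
 v(z) = C1 + 10*exp(-9*z/5)/9


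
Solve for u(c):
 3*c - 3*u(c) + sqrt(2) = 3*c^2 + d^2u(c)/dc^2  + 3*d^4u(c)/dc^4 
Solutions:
 u(c) = -c^2 + c + (C1*sin(c*cos(atan(sqrt(35))/2)) + C2*cos(c*cos(atan(sqrt(35))/2)))*exp(-c*sin(atan(sqrt(35))/2)) + (C3*sin(c*cos(atan(sqrt(35))/2)) + C4*cos(c*cos(atan(sqrt(35))/2)))*exp(c*sin(atan(sqrt(35))/2)) + sqrt(2)/3 + 2/3


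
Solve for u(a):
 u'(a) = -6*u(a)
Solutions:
 u(a) = C1*exp(-6*a)


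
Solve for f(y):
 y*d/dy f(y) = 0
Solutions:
 f(y) = C1


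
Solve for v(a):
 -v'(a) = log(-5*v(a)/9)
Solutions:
 Integral(1/(log(-_y) - 2*log(3) + log(5)), (_y, v(a))) = C1 - a


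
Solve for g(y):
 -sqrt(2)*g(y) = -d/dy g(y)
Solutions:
 g(y) = C1*exp(sqrt(2)*y)


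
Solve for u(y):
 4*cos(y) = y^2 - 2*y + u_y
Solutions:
 u(y) = C1 - y^3/3 + y^2 + 4*sin(y)


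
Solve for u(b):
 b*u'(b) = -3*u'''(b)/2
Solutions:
 u(b) = C1 + Integral(C2*airyai(-2^(1/3)*3^(2/3)*b/3) + C3*airybi(-2^(1/3)*3^(2/3)*b/3), b)


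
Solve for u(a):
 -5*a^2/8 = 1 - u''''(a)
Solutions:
 u(a) = C1 + C2*a + C3*a^2 + C4*a^3 + a^6/576 + a^4/24


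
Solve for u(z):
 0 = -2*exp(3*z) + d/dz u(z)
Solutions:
 u(z) = C1 + 2*exp(3*z)/3


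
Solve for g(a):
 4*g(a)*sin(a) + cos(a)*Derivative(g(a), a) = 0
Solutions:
 g(a) = C1*cos(a)^4


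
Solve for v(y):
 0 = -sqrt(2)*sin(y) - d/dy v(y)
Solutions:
 v(y) = C1 + sqrt(2)*cos(y)


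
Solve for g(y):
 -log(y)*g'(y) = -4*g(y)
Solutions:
 g(y) = C1*exp(4*li(y))


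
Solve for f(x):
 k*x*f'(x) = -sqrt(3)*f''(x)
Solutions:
 f(x) = Piecewise((-sqrt(2)*3^(1/4)*sqrt(pi)*C1*erf(sqrt(2)*3^(3/4)*sqrt(k)*x/6)/(2*sqrt(k)) - C2, (k > 0) | (k < 0)), (-C1*x - C2, True))


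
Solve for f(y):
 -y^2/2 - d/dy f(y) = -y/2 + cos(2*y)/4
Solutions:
 f(y) = C1 - y^3/6 + y^2/4 - sin(2*y)/8


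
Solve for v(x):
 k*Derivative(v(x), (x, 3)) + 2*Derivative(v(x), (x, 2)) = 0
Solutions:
 v(x) = C1 + C2*x + C3*exp(-2*x/k)


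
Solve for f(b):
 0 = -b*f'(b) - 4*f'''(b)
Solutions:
 f(b) = C1 + Integral(C2*airyai(-2^(1/3)*b/2) + C3*airybi(-2^(1/3)*b/2), b)


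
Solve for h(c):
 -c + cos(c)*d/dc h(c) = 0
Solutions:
 h(c) = C1 + Integral(c/cos(c), c)


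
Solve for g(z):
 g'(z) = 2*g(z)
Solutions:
 g(z) = C1*exp(2*z)


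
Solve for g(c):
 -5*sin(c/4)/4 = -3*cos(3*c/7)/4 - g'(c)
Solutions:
 g(c) = C1 - 7*sin(3*c/7)/4 - 5*cos(c/4)


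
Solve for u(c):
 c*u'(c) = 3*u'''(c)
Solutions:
 u(c) = C1 + Integral(C2*airyai(3^(2/3)*c/3) + C3*airybi(3^(2/3)*c/3), c)


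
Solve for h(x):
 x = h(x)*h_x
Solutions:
 h(x) = -sqrt(C1 + x^2)
 h(x) = sqrt(C1 + x^2)


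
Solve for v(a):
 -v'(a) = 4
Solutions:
 v(a) = C1 - 4*a


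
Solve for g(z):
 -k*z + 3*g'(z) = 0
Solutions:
 g(z) = C1 + k*z^2/6


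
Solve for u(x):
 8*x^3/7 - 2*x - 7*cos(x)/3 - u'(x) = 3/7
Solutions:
 u(x) = C1 + 2*x^4/7 - x^2 - 3*x/7 - 7*sin(x)/3


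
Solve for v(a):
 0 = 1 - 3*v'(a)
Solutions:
 v(a) = C1 + a/3


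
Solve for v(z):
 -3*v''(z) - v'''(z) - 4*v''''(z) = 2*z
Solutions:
 v(z) = C1 + C2*z - z^3/9 + z^2/9 + (C3*sin(sqrt(47)*z/8) + C4*cos(sqrt(47)*z/8))*exp(-z/8)


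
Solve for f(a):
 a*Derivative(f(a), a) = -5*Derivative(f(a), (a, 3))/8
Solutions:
 f(a) = C1 + Integral(C2*airyai(-2*5^(2/3)*a/5) + C3*airybi(-2*5^(2/3)*a/5), a)


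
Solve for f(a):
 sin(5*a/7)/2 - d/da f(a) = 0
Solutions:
 f(a) = C1 - 7*cos(5*a/7)/10


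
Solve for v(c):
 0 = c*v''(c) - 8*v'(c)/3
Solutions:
 v(c) = C1 + C2*c^(11/3)


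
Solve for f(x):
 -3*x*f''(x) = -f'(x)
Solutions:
 f(x) = C1 + C2*x^(4/3)


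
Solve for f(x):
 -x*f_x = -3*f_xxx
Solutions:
 f(x) = C1 + Integral(C2*airyai(3^(2/3)*x/3) + C3*airybi(3^(2/3)*x/3), x)


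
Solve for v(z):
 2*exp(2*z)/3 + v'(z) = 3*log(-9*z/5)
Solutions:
 v(z) = C1 + 3*z*log(-z) + 3*z*(-log(5) - 1 + 2*log(3)) - exp(2*z)/3


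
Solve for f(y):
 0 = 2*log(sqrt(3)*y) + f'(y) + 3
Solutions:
 f(y) = C1 - 2*y*log(y) - y*log(3) - y


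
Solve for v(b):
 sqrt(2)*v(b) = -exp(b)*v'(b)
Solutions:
 v(b) = C1*exp(sqrt(2)*exp(-b))


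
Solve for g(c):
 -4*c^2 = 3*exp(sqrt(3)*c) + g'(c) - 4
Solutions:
 g(c) = C1 - 4*c^3/3 + 4*c - sqrt(3)*exp(sqrt(3)*c)


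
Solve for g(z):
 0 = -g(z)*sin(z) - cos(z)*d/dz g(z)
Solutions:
 g(z) = C1*cos(z)


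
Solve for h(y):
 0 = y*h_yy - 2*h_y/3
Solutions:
 h(y) = C1 + C2*y^(5/3)


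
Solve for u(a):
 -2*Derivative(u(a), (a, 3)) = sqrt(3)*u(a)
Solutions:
 u(a) = C3*exp(-2^(2/3)*3^(1/6)*a/2) + (C1*sin(6^(2/3)*a/4) + C2*cos(6^(2/3)*a/4))*exp(2^(2/3)*3^(1/6)*a/4)


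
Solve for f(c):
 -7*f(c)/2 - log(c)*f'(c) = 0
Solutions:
 f(c) = C1*exp(-7*li(c)/2)


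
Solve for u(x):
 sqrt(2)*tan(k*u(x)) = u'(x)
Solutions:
 u(x) = Piecewise((-asin(exp(C1*k + sqrt(2)*k*x))/k + pi/k, Ne(k, 0)), (nan, True))
 u(x) = Piecewise((asin(exp(C1*k + sqrt(2)*k*x))/k, Ne(k, 0)), (nan, True))


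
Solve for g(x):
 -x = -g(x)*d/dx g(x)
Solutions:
 g(x) = -sqrt(C1 + x^2)
 g(x) = sqrt(C1 + x^2)


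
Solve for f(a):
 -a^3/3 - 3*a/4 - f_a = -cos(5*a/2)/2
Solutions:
 f(a) = C1 - a^4/12 - 3*a^2/8 + sin(5*a/2)/5


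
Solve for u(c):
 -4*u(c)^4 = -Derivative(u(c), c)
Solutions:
 u(c) = (-1/(C1 + 12*c))^(1/3)
 u(c) = (-1/(C1 + 4*c))^(1/3)*(-3^(2/3) - 3*3^(1/6)*I)/6
 u(c) = (-1/(C1 + 4*c))^(1/3)*(-3^(2/3) + 3*3^(1/6)*I)/6


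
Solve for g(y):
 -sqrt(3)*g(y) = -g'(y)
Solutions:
 g(y) = C1*exp(sqrt(3)*y)


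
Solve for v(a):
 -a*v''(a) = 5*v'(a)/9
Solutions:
 v(a) = C1 + C2*a^(4/9)


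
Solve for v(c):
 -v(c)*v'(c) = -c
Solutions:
 v(c) = -sqrt(C1 + c^2)
 v(c) = sqrt(C1 + c^2)


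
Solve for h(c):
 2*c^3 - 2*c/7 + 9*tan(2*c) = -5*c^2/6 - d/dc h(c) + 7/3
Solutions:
 h(c) = C1 - c^4/2 - 5*c^3/18 + c^2/7 + 7*c/3 + 9*log(cos(2*c))/2


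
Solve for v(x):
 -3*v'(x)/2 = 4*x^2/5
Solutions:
 v(x) = C1 - 8*x^3/45


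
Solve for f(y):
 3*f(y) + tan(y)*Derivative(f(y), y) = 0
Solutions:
 f(y) = C1/sin(y)^3


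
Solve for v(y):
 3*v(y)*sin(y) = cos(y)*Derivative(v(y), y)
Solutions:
 v(y) = C1/cos(y)^3


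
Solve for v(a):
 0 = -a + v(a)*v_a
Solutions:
 v(a) = -sqrt(C1 + a^2)
 v(a) = sqrt(C1 + a^2)


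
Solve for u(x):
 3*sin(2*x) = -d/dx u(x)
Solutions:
 u(x) = C1 + 3*cos(2*x)/2


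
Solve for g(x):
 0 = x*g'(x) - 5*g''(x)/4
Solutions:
 g(x) = C1 + C2*erfi(sqrt(10)*x/5)


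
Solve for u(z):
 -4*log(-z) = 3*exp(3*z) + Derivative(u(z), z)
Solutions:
 u(z) = C1 - 4*z*log(-z) + 4*z - exp(3*z)


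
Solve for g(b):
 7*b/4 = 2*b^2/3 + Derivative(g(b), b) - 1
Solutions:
 g(b) = C1 - 2*b^3/9 + 7*b^2/8 + b


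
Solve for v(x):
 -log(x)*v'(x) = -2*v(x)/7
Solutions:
 v(x) = C1*exp(2*li(x)/7)


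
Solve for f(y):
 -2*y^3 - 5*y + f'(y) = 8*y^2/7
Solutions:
 f(y) = C1 + y^4/2 + 8*y^3/21 + 5*y^2/2


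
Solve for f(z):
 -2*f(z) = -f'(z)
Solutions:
 f(z) = C1*exp(2*z)


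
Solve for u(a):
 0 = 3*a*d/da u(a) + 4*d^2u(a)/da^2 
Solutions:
 u(a) = C1 + C2*erf(sqrt(6)*a/4)


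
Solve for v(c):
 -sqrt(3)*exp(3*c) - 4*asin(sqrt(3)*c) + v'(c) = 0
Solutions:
 v(c) = C1 + 4*c*asin(sqrt(3)*c) + 4*sqrt(3)*sqrt(1 - 3*c^2)/3 + sqrt(3)*exp(3*c)/3


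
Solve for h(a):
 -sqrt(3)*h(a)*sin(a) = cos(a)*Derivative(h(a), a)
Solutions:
 h(a) = C1*cos(a)^(sqrt(3))


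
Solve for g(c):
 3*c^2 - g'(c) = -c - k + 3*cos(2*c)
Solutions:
 g(c) = C1 + c^3 + c^2/2 + c*k - 3*sin(2*c)/2


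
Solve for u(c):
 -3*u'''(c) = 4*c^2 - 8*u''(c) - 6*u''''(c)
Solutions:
 u(c) = C1 + C2*c + c^4/24 + c^3/16 - 39*c^2/128 + (C3*sin(sqrt(183)*c/12) + C4*cos(sqrt(183)*c/12))*exp(c/4)


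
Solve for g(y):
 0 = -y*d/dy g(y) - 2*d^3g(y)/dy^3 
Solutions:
 g(y) = C1 + Integral(C2*airyai(-2^(2/3)*y/2) + C3*airybi(-2^(2/3)*y/2), y)
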